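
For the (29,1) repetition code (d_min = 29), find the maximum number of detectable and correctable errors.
Detection only: up to d_min − 1 = 28 errors.
Correction: up to ⌊(d_min − 1)/2⌋ = ⌊28/2⌋ = 14 errors.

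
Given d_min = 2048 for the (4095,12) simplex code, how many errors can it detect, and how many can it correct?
Detection only: up to d_min − 1 = 2047 errors.
Correction: up to ⌊(d_min − 1)/2⌋ = ⌊2047/2⌋ = 1023 errors.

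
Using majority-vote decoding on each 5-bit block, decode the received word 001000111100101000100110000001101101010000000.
Split into 5-bit blocks and majority-vote each:
  block 1 = 00100: 1 ones, 4 zeros → 0
  block 2 = 01111: 4 ones, 1 zeros → 1
  block 3 = 00101: 2 ones, 3 zeros → 0
  block 4 = 00010: 1 ones, 4 zeros → 0
  block 5 = 01100: 2 ones, 3 zeros → 0
  block 6 = 00001: 1 ones, 4 zeros → 0
  block 7 = 10110: 3 ones, 2 zeros → 1
  block 8 = 10100: 2 ones, 3 zeros → 0
  block 9 = 00000: 0 ones, 5 zeros → 0
Decoded = 010000100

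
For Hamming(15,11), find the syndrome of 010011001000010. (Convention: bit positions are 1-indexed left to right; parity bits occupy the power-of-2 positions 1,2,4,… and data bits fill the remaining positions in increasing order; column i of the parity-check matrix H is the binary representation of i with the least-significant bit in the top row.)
Syndrome s = H · r^T (mod 2), r = 010011001000010:
  s[0] = (101010101010101)·(010011001000010) mod 2 = 0+0+0+0+1+0+0+0+1+0+0+0+0+0+0 mod 2 = 0
  s[1] = (011001100110011)·(010011001000010) mod 2 = 0+1+0+0+0+1+0+0+0+0+0+0+0+1+0 mod 2 = 1
  s[2] = (000111100001111)·(010011001000010) mod 2 = 0+0+0+0+1+1+0+0+0+0+0+0+0+1+0 mod 2 = 1
  s[3] = (000000011111111)·(010011001000010) mod 2 = 0+0+0+0+0+0+0+0+1+0+0+0+0+1+0 mod 2 = 0
Syndrome = 0110
Non-zero syndrome: error at position 6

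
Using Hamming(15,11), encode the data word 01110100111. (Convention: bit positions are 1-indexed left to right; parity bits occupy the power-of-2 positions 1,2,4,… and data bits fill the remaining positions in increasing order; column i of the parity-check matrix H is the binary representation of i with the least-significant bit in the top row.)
Codeword c = d · G (mod 2), d = 01110100111:
  c[0] = d·G[:,0] = (01110100111)·(11011010101) mod 2 = 0+1+0+1+0+0+0+0+1+0+1 mod 2 = 0
  c[1] = d·G[:,1] = (01110100111)·(10110110011) mod 2 = 0+0+1+1+0+1+0+0+0+1+1 mod 2 = 1
  c[2] = d·G[:,2] = (01110100111)·(10000000000) mod 2 = 0+0+0+0+0+0+0+0+0+0+0 mod 2 = 0
  c[3] = d·G[:,3] = (01110100111)·(01110001111) mod 2 = 0+1+1+1+0+0+0+0+1+1+1 mod 2 = 0
  c[4] = d·G[:,4] = (01110100111)·(01000000000) mod 2 = 0+1+0+0+0+0+0+0+0+0+0 mod 2 = 1
  c[5] = d·G[:,5] = (01110100111)·(00100000000) mod 2 = 0+0+1+0+0+0+0+0+0+0+0 mod 2 = 1
  c[6] = d·G[:,6] = (01110100111)·(00010000000) mod 2 = 0+0+0+1+0+0+0+0+0+0+0 mod 2 = 1
  c[7] = d·G[:,7] = (01110100111)·(00001111111) mod 2 = 0+0+0+0+0+1+0+0+1+1+1 mod 2 = 0
  c[8] = d·G[:,8] = (01110100111)·(00001000000) mod 2 = 0+0+0+0+0+0+0+0+0+0+0 mod 2 = 0
  c[9] = d·G[:,9] = (01110100111)·(00000100000) mod 2 = 0+0+0+0+0+1+0+0+0+0+0 mod 2 = 1
  c[10] = d·G[:,10] = (01110100111)·(00000010000) mod 2 = 0+0+0+0+0+0+0+0+0+0+0 mod 2 = 0
  c[11] = d·G[:,11] = (01110100111)·(00000001000) mod 2 = 0+0+0+0+0+0+0+0+0+0+0 mod 2 = 0
  c[12] = d·G[:,12] = (01110100111)·(00000000100) mod 2 = 0+0+0+0+0+0+0+0+1+0+0 mod 2 = 1
  c[13] = d·G[:,13] = (01110100111)·(00000000010) mod 2 = 0+0+0+0+0+0+0+0+0+1+0 mod 2 = 1
  c[14] = d·G[:,14] = (01110100111)·(00000000001) mod 2 = 0+0+0+0+0+0+0+0+0+0+1 mod 2 = 1
Codeword = 010011100100111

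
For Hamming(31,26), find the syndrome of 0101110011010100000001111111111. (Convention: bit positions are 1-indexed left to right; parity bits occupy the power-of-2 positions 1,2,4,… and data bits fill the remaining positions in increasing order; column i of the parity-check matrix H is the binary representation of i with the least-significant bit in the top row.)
Syndrome s = H · r^T (mod 2), r = 0101110011010100000001111111111:
  s[0] = (1010101010101010101010101010101)·(0101110011010100000001111111111) mod 2 = 0+0+0+0+1+0+0+0+1+0+0+0+0+0+0+0+0+0+0+0+0+0+1+0+1+0+1+0+1+0+1 mod 2 = 1
  s[1] = (0110011001100110011001100110011)·(0101110011010100000001111111111) mod 2 = 0+1+0+0+0+1+0+0+0+1+0+0+0+1+0+0+0+0+0+0+0+1+1+0+0+1+1+0+0+1+1 mod 2 = 0
  s[2] = (0001111000011110000111100001111)·(0101110011010100000001111111111) mod 2 = 0+0+0+1+1+1+0+0+0+0+0+1+0+1+0+0+0+0+0+0+0+1+1+0+0+0+0+1+1+1+1 mod 2 = 1
  s[3] = (0000000111111110000000011111111)·(0101110011010100000001111111111) mod 2 = 0+0+0+0+0+0+0+0+1+1+0+1+0+1+0+0+0+0+0+0+0+0+0+1+1+1+1+1+1+1+1 mod 2 = 0
  s[4] = (0000000000000001111111111111111)·(0101110011010100000001111111111) mod 2 = 0+0+0+0+0+0+0+0+0+0+0+0+0+0+0+0+0+0+0+0+0+1+1+1+1+1+1+1+1+1+1 mod 2 = 0
Syndrome = 10100
Non-zero syndrome: error at position 5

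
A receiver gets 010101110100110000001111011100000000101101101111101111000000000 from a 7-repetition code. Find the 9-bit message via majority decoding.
Split into 7-bit blocks and majority-vote each:
  block 1 = 0101011: 4 ones, 3 zeros → 1
  block 2 = 1010011: 4 ones, 3 zeros → 1
  block 3 = 0000001: 1 ones, 6 zeros → 0
  block 4 = 1110111: 6 ones, 1 zeros → 1
  block 5 = 0000000: 0 ones, 7 zeros → 0
  block 6 = 0101101: 4 ones, 3 zeros → 1
  block 7 = 1011111: 6 ones, 1 zeros → 1
  block 8 = 0111100: 4 ones, 3 zeros → 1
  block 9 = 0000000: 0 ones, 7 zeros → 0
Decoded = 110101110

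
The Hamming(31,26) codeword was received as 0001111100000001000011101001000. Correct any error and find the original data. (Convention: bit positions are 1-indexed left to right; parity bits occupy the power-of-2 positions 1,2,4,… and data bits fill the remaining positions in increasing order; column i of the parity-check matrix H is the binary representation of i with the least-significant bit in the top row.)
Syndrome s = H · r^T (mod 2), r = 0001111100000001000011101001000:
  s[0] = (1010101010101010101010101010101)·(0001111100000001000011101001000) mod 2 = 0+0+0+0+1+0+1+0+0+0+0+0+0+0+0+0+0+0+0+0+1+0+1+0+1+0+0+0+0+0+0 mod 2 = 1
  s[1] = (0110011001100110011001100110011)·(0001111100000001000011101001000) mod 2 = 0+0+0+0+0+1+1+0+0+0+0+0+0+0+0+0+0+0+0+0+0+1+1+0+0+0+0+0+0+0+0 mod 2 = 0
  s[2] = (0001111000011110000111100001111)·(0001111100000001000011101001000) mod 2 = 0+0+0+1+1+1+1+0+0+0+0+0+0+0+0+0+0+0+0+0+1+1+1+0+0+0+0+1+0+0+0 mod 2 = 0
  s[3] = (0000000111111110000000011111111)·(0001111100000001000011101001000) mod 2 = 0+0+0+0+0+0+0+1+0+0+0+0+0+0+0+0+0+0+0+0+0+0+0+0+1+0+0+1+0+0+0 mod 2 = 1
  s[4] = (0000000000000001111111111111111)·(0001111100000001000011101001000) mod 2 = 0+0+0+0+0+0+0+0+0+0+0+0+0+0+0+1+0+0+0+0+1+1+1+0+1+0+0+1+0+0+0 mod 2 = 0
Syndrome = 10010
Column 9 of H equals this syndrome → error at bit 9 (1-indexed).
Flip bit 9: 0001111100000001000011101001000 → 0001111110000001000011101001000
Extract data bits at positions {3,5,6,7,9,10,11,12,13,14,15,17,18,19,20,21,22,23,24,25,26,27,28,29,30,31}: 01111000000000011101001000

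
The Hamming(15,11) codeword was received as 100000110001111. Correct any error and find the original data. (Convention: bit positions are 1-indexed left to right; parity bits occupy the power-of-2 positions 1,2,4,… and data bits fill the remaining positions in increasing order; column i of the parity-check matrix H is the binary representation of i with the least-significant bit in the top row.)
Syndrome s = H · r^T (mod 2), r = 100000110001111:
  s[0] = (101010101010101)·(100000110001111) mod 2 = 1+0+0+0+0+0+1+0+0+0+0+0+1+0+1 mod 2 = 0
  s[1] = (011001100110011)·(100000110001111) mod 2 = 0+0+0+0+0+0+1+0+0+0+0+0+0+1+1 mod 2 = 1
  s[2] = (000111100001111)·(100000110001111) mod 2 = 0+0+0+0+0+0+1+0+0+0+0+1+1+1+1 mod 2 = 1
  s[3] = (000000011111111)·(100000110001111) mod 2 = 0+0+0+0+0+0+0+1+0+0+0+1+1+1+1 mod 2 = 1
Syndrome = 0111
Column 14 of H equals this syndrome → error at bit 14 (1-indexed).
Flip bit 14: 100000110001111 → 100000110001101
Extract data bits at positions {3,5,6,7,9,10,11,12,13,14,15}: 00010001101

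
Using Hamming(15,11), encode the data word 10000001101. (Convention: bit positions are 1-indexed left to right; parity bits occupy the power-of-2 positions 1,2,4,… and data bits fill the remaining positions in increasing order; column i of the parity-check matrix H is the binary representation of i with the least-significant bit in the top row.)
Codeword c = d · G (mod 2), d = 10000001101:
  c[0] = d·G[:,0] = (10000001101)·(11011010101) mod 2 = 1+0+0+0+0+0+0+0+1+0+1 mod 2 = 1
  c[1] = d·G[:,1] = (10000001101)·(10110110011) mod 2 = 1+0+0+0+0+0+0+0+0+0+1 mod 2 = 0
  c[2] = d·G[:,2] = (10000001101)·(10000000000) mod 2 = 1+0+0+0+0+0+0+0+0+0+0 mod 2 = 1
  c[3] = d·G[:,3] = (10000001101)·(01110001111) mod 2 = 0+0+0+0+0+0+0+1+1+0+1 mod 2 = 1
  c[4] = d·G[:,4] = (10000001101)·(01000000000) mod 2 = 0+0+0+0+0+0+0+0+0+0+0 mod 2 = 0
  c[5] = d·G[:,5] = (10000001101)·(00100000000) mod 2 = 0+0+0+0+0+0+0+0+0+0+0 mod 2 = 0
  c[6] = d·G[:,6] = (10000001101)·(00010000000) mod 2 = 0+0+0+0+0+0+0+0+0+0+0 mod 2 = 0
  c[7] = d·G[:,7] = (10000001101)·(00001111111) mod 2 = 0+0+0+0+0+0+0+1+1+0+1 mod 2 = 1
  c[8] = d·G[:,8] = (10000001101)·(00001000000) mod 2 = 0+0+0+0+0+0+0+0+0+0+0 mod 2 = 0
  c[9] = d·G[:,9] = (10000001101)·(00000100000) mod 2 = 0+0+0+0+0+0+0+0+0+0+0 mod 2 = 0
  c[10] = d·G[:,10] = (10000001101)·(00000010000) mod 2 = 0+0+0+0+0+0+0+0+0+0+0 mod 2 = 0
  c[11] = d·G[:,11] = (10000001101)·(00000001000) mod 2 = 0+0+0+0+0+0+0+1+0+0+0 mod 2 = 1
  c[12] = d·G[:,12] = (10000001101)·(00000000100) mod 2 = 0+0+0+0+0+0+0+0+1+0+0 mod 2 = 1
  c[13] = d·G[:,13] = (10000001101)·(00000000010) mod 2 = 0+0+0+0+0+0+0+0+0+0+0 mod 2 = 0
  c[14] = d·G[:,14] = (10000001101)·(00000000001) mod 2 = 0+0+0+0+0+0+0+0+0+0+1 mod 2 = 1
Codeword = 101100010001101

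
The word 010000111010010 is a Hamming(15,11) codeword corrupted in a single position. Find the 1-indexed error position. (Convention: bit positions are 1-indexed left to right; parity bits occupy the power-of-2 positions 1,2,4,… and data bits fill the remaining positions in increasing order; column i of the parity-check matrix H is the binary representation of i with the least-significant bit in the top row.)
Syndrome s = H · r^T (mod 2), r = 010000111010010:
  s[0] = (101010101010101)·(010000111010010) mod 2 = 0+0+0+0+0+0+1+0+1+0+1+0+0+0+0 mod 2 = 1
  s[1] = (011001100110011)·(010000111010010) mod 2 = 0+1+0+0+0+0+1+0+0+0+1+0+0+1+0 mod 2 = 0
  s[2] = (000111100001111)·(010000111010010) mod 2 = 0+0+0+0+0+0+1+0+0+0+0+0+0+1+0 mod 2 = 0
  s[3] = (000000011111111)·(010000111010010) mod 2 = 0+0+0+0+0+0+0+1+1+0+1+0+0+1+0 mod 2 = 0
Syndrome = 1000
Column i of H is the binary representation of i, so the syndrome is the binary index of the flipped bit.
Read s = 1000 with s[0] as LSB: 1·2^0 + 0·2^1 + 0·2^2 + 0·2^3 = 1.
Error is at bit position 1.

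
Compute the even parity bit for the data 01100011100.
Sum of data bits: 0+1+1+0+0+0+1+1+1+0+0 = 5.
5 mod 2 = 1, so parity bit = 1.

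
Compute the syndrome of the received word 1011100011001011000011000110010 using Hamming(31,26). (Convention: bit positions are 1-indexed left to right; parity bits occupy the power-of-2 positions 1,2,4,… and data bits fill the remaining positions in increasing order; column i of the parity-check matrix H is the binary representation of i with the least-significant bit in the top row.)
Syndrome s = H · r^T (mod 2), r = 1011100011001011000011000110010:
  s[0] = (1010101010101010101010101010101)·(1011100011001011000011000110010) mod 2 = 1+0+1+0+1+0+0+0+1+0+0+0+1+0+1+0+0+0+0+0+1+0+0+0+0+0+1+0+0+0+0 mod 2 = 0
  s[1] = (0110011001100110011001100110011)·(1011100011001011000011000110010) mod 2 = 0+0+1+0+0+0+0+0+0+1+0+0+0+0+1+0+0+0+0+0+0+1+0+0+0+1+1+0+0+1+0 mod 2 = 1
  s[2] = (0001111000011110000111100001111)·(1011100011001011000011000110010) mod 2 = 0+0+0+1+1+0+0+0+0+0+0+0+1+0+1+0+0+0+0+0+1+1+0+0+0+0+0+0+0+1+0 mod 2 = 1
  s[3] = (0000000111111110000000011111111)·(1011100011001011000011000110010) mod 2 = 0+0+0+0+0+0+0+0+1+1+0+0+1+0+1+0+0+0+0+0+0+0+0+0+0+1+1+0+0+1+0 mod 2 = 1
  s[4] = (0000000000000001111111111111111)·(1011100011001011000011000110010) mod 2 = 0+0+0+0+0+0+0+0+0+0+0+0+0+0+0+1+0+0+0+0+1+1+0+0+0+1+1+0+0+1+0 mod 2 = 0
Syndrome = 01110
Non-zero syndrome: error at position 14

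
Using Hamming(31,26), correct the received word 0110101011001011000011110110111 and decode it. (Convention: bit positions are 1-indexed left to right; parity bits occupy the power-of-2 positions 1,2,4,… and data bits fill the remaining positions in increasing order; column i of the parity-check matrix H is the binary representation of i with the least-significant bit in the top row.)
Syndrome s = H · r^T (mod 2), r = 0110101011001011000011110110111:
  s[0] = (1010101010101010101010101010101)·(0110101011001011000011110110111) mod 2 = 0+0+1+0+1+0+1+0+1+0+0+0+1+0+1+0+0+0+0+0+1+0+1+0+0+0+1+0+1+0+1 mod 2 = 1
  s[1] = (0110011001100110011001100110011)·(0110101011001011000011110110111) mod 2 = 0+1+1+0+0+0+1+0+0+1+0+0+0+0+1+0+0+0+0+0+0+1+1+0+0+1+1+0+0+1+1 mod 2 = 1
  s[2] = (0001111000011110000111100001111)·(0110101011001011000011110110111) mod 2 = 0+0+0+0+1+0+1+0+0+0+0+0+1+0+1+0+0+0+0+0+1+1+1+0+0+0+0+0+1+1+1 mod 2 = 0
  s[3] = (0000000111111110000000011111111)·(0110101011001011000011110110111) mod 2 = 0+0+0+0+0+0+0+0+1+1+0+0+1+0+1+0+0+0+0+0+0+0+0+1+0+1+1+0+1+1+1 mod 2 = 0
  s[4] = (0000000000000001111111111111111)·(0110101011001011000011110110111) mod 2 = 0+0+0+0+0+0+0+0+0+0+0+0+0+0+0+1+0+0+0+0+1+1+1+1+0+1+1+0+1+1+1 mod 2 = 0
Syndrome = 11000
Column 3 of H equals this syndrome → error at bit 3 (1-indexed).
Flip bit 3: 0110101011001011000011110110111 → 0100101011001011000011110110111
Extract data bits at positions {3,5,6,7,9,10,11,12,13,14,15,17,18,19,20,21,22,23,24,25,26,27,28,29,30,31}: 01011100101000011110110111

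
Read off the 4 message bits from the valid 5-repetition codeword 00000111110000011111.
Split into 5-bit blocks: 00000 11111 00000 11111
Data = 0101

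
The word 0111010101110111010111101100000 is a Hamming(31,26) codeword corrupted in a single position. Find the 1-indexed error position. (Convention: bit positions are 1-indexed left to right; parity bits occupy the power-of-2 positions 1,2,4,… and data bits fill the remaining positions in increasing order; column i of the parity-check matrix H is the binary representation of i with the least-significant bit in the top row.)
Syndrome s = H · r^T (mod 2), r = 0111010101110111010111101100000:
  s[0] = (1010101010101010101010101010101)·(0111010101110111010111101100000) mod 2 = 0+0+1+0+0+0+0+0+0+0+1+0+0+0+1+0+0+0+0+0+1+0+1+0+1+0+0+0+0+0+0 mod 2 = 0
  s[1] = (0110011001100110011001100110011)·(0111010101110111010111101100000) mod 2 = 0+1+1+0+0+1+0+0+0+1+1+0+0+1+1+0+0+1+0+0+0+1+1+0+0+1+0+0+0+0+0 mod 2 = 1
  s[2] = (0001111000011110000111100001111)·(0111010101110111010111101100000) mod 2 = 0+0+0+1+0+1+0+0+0+0+0+1+0+1+1+0+0+0+0+1+1+1+1+0+0+0+0+0+0+0+0 mod 2 = 1
  s[3] = (0000000111111110000000011111111)·(0111010101110111010111101100000) mod 2 = 0+0+0+0+0+0+0+1+0+1+1+1+0+1+1+0+0+0+0+0+0+0+0+0+1+1+0+0+0+0+0 mod 2 = 0
  s[4] = (0000000000000001111111111111111)·(0111010101110111010111101100000) mod 2 = 0+0+0+0+0+0+0+0+0+0+0+0+0+0+0+1+0+1+0+1+1+1+1+0+1+1+0+0+0+0+0 mod 2 = 0
Syndrome = 01100
Column i of H is the binary representation of i, so the syndrome is the binary index of the flipped bit.
Read s = 01100 with s[0] as LSB: 0·2^0 + 1·2^1 + 1·2^2 + 0·2^3 + 0·2^4 = 6.
Error is at bit position 6.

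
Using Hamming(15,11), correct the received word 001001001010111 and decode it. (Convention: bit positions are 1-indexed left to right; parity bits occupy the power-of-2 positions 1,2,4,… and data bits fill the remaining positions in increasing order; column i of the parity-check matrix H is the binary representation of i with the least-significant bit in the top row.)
Syndrome s = H · r^T (mod 2), r = 001001001010111:
  s[0] = (101010101010101)·(001001001010111) mod 2 = 0+0+1+0+0+0+0+0+1+0+1+0+1+0+1 mod 2 = 1
  s[1] = (011001100110011)·(001001001010111) mod 2 = 0+0+1+0+0+1+0+0+0+0+1+0+0+1+1 mod 2 = 1
  s[2] = (000111100001111)·(001001001010111) mod 2 = 0+0+0+0+0+1+0+0+0+0+0+0+1+1+1 mod 2 = 0
  s[3] = (000000011111111)·(001001001010111) mod 2 = 0+0+0+0+0+0+0+0+1+0+1+0+1+1+1 mod 2 = 1
Syndrome = 1101
Column 11 of H equals this syndrome → error at bit 11 (1-indexed).
Flip bit 11: 001001001010111 → 001001001000111
Extract data bits at positions {3,5,6,7,9,10,11,12,13,14,15}: 10101000111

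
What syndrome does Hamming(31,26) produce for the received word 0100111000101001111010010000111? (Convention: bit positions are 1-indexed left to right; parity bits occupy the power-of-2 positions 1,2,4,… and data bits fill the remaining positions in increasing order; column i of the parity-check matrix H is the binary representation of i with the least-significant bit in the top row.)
Syndrome s = H · r^T (mod 2), r = 0100111000101001111010010000111:
  s[0] = (1010101010101010101010101010101)·(0100111000101001111010010000111) mod 2 = 0+0+0+0+1+0+1+0+0+0+1+0+1+0+0+0+1+0+1+0+1+0+0+0+0+0+0+0+1+0+1 mod 2 = 1
  s[1] = (0110011001100110011001100110011)·(0100111000101001111010010000111) mod 2 = 0+1+0+0+0+1+1+0+0+0+1+0+0+0+0+0+0+1+1+0+0+0+0+0+0+0+0+0+0+1+1 mod 2 = 0
  s[2] = (0001111000011110000111100001111)·(0100111000101001111010010000111) mod 2 = 0+0+0+0+1+1+1+0+0+0+0+0+1+0+0+0+0+0+0+0+1+0+0+0+0+0+0+0+1+1+1 mod 2 = 0
  s[3] = (0000000111111110000000011111111)·(0100111000101001111010010000111) mod 2 = 0+0+0+0+0+0+0+0+0+0+1+0+1+0+0+0+0+0+0+0+0+0+0+1+0+0+0+0+1+1+1 mod 2 = 0
  s[4] = (0000000000000001111111111111111)·(0100111000101001111010010000111) mod 2 = 0+0+0+0+0+0+0+0+0+0+0+0+0+0+0+1+1+1+1+0+1+0+0+1+0+0+0+0+1+1+1 mod 2 = 1
Syndrome = 10001
Non-zero syndrome: error at position 17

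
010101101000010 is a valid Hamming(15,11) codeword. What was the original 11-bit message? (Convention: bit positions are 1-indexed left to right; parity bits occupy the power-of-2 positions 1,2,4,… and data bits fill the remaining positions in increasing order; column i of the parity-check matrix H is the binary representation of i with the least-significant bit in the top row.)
Parity bits occupy power-of-2 positions; data bits are at positions {3,5,6,7,9,10,11,12,13,14,15} (1-indexed).
Extract: c[3]=0 c[5]=0 c[6]=1 c[7]=1 c[9]=1 c[10]=0 c[11]=0 c[12]=0 c[13]=0 c[14]=1 c[15]=0
Data = 00111000010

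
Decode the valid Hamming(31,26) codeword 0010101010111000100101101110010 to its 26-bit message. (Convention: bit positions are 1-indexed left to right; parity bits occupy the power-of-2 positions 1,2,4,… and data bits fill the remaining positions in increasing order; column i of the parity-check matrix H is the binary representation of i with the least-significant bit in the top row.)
Parity bits occupy power-of-2 positions; data bits are at positions {3,5,6,7,9,10,11,12,13,14,15,17,18,19,20,21,22,23,24,25,26,27,28,29,30,31} (1-indexed).
Extract: c[3]=1 c[5]=1 c[6]=0 c[7]=1 c[9]=1 c[10]=0 c[11]=1 c[12]=1 c[13]=1 c[14]=0 c[15]=0 c[17]=1 c[18]=0 c[19]=0 c[20]=1 c[21]=0 c[22]=1 c[23]=1 c[24]=0 c[25]=1 c[26]=1 c[27]=1 c[28]=0 c[29]=0 c[30]=1 c[31]=0
Data = 11011011100100101101110010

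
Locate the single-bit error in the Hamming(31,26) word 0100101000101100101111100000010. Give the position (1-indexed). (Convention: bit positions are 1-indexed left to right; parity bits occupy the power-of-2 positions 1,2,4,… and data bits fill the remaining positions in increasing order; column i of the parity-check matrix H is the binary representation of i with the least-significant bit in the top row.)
Syndrome s = H · r^T (mod 2), r = 0100101000101100101111100000010:
  s[0] = (1010101010101010101010101010101)·(0100101000101100101111100000010) mod 2 = 0+0+0+0+1+0+1+0+0+0+1+0+1+0+0+0+1+0+1+0+1+0+1+0+0+0+0+0+0+0+0 mod 2 = 0
  s[1] = (0110011001100110011001100110011)·(0100101000101100101111100000010) mod 2 = 0+1+0+0+0+0+1+0+0+0+1+0+0+1+0+0+0+0+1+0+0+1+1+0+0+0+0+0+0+1+0 mod 2 = 0
  s[2] = (0001111000011110000111100001111)·(0100101000101100101111100000010) mod 2 = 0+0+0+0+1+0+1+0+0+0+0+0+1+1+0+0+0+0+0+1+1+1+1+0+0+0+0+0+0+1+0 mod 2 = 1
  s[3] = (0000000111111110000000011111111)·(0100101000101100101111100000010) mod 2 = 0+0+0+0+0+0+0+0+0+0+1+0+1+1+0+0+0+0+0+0+0+0+0+0+0+0+0+0+0+1+0 mod 2 = 0
  s[4] = (0000000000000001111111111111111)·(0100101000101100101111100000010) mod 2 = 0+0+0+0+0+0+0+0+0+0+0+0+0+0+0+0+1+0+1+1+1+1+1+0+0+0+0+0+0+1+0 mod 2 = 1
Syndrome = 00101
Column i of H is the binary representation of i, so the syndrome is the binary index of the flipped bit.
Read s = 00101 with s[0] as LSB: 0·2^0 + 0·2^1 + 1·2^2 + 0·2^3 + 1·2^4 = 20.
Error is at bit position 20.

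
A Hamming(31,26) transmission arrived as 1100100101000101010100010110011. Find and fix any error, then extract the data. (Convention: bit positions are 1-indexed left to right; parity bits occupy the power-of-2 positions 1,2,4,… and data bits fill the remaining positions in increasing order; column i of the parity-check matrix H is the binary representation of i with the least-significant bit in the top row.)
Syndrome s = H · r^T (mod 2), r = 1100100101000101010100010110011:
  s[0] = (1010101010101010101010101010101)·(1100100101000101010100010110011) mod 2 = 1+0+0+0+1+0+0+0+0+0+0+0+0+0+0+0+0+0+0+0+0+0+0+0+0+0+1+0+0+0+1 mod 2 = 0
  s[1] = (0110011001100110011001100110011)·(1100100101000101010100010110011) mod 2 = 0+1+0+0+0+0+0+0+0+1+0+0+0+1+0+0+0+1+0+0+0+0+0+0+0+1+1+0+0+1+1 mod 2 = 0
  s[2] = (0001111000011110000111100001111)·(1100100101000101010100010110011) mod 2 = 0+0+0+0+1+0+0+0+0+0+0+0+0+1+0+0+0+0+0+1+0+0+0+0+0+0+0+0+0+1+1 mod 2 = 1
  s[3] = (0000000111111110000000011111111)·(1100100101000101010100010110011) mod 2 = 0+0+0+0+0+0+0+1+0+1+0+0+0+1+0+0+0+0+0+0+0+0+0+1+0+1+1+0+0+1+1 mod 2 = 0
  s[4] = (0000000000000001111111111111111)·(1100100101000101010100010110011) mod 2 = 0+0+0+0+0+0+0+0+0+0+0+0+0+0+0+1+0+1+0+1+0+0+0+1+0+1+1+0+0+1+1 mod 2 = 0
Syndrome = 00100
Column 4 of H equals this syndrome → error at bit 4 (1-indexed).
Flip bit 4: 1100100101000101010100010110011 → 1101100101000101010100010110011
Extract data bits at positions {3,5,6,7,9,10,11,12,13,14,15,17,18,19,20,21,22,23,24,25,26,27,28,29,30,31}: 01000100010010100010110011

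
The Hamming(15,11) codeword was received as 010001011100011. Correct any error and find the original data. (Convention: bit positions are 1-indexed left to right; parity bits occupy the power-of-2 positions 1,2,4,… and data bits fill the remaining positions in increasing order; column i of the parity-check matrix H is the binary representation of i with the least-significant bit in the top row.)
Syndrome s = H · r^T (mod 2), r = 010001011100011:
  s[0] = (101010101010101)·(010001011100011) mod 2 = 0+0+0+0+0+0+0+0+1+0+0+0+0+0+1 mod 2 = 0
  s[1] = (011001100110011)·(010001011100011) mod 2 = 0+1+0+0+0+1+0+0+0+1+0+0+0+1+1 mod 2 = 1
  s[2] = (000111100001111)·(010001011100011) mod 2 = 0+0+0+0+0+1+0+0+0+0+0+0+0+1+1 mod 2 = 1
  s[3] = (000000011111111)·(010001011100011) mod 2 = 0+0+0+0+0+0+0+1+1+1+0+0+0+1+1 mod 2 = 1
Syndrome = 0111
Column 14 of H equals this syndrome → error at bit 14 (1-indexed).
Flip bit 14: 010001011100011 → 010001011100001
Extract data bits at positions {3,5,6,7,9,10,11,12,13,14,15}: 00101100001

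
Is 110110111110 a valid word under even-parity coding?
Sum of all bits: 1+1+0+1+1+0+1+1+1+1+1+0 = 9; 9 mod 2 = 1. Result is 1 → parity error detected.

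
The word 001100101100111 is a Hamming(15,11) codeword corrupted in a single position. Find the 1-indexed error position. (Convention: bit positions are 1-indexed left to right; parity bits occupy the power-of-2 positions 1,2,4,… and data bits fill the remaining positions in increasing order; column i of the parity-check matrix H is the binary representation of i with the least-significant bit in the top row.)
Syndrome s = H · r^T (mod 2), r = 001100101100111:
  s[0] = (101010101010101)·(001100101100111) mod 2 = 0+0+1+0+0+0+1+0+1+0+0+0+1+0+1 mod 2 = 1
  s[1] = (011001100110011)·(001100101100111) mod 2 = 0+0+1+0+0+0+1+0+0+1+0+0+0+1+1 mod 2 = 1
  s[2] = (000111100001111)·(001100101100111) mod 2 = 0+0+0+1+0+0+1+0+0+0+0+0+1+1+1 mod 2 = 1
  s[3] = (000000011111111)·(001100101100111) mod 2 = 0+0+0+0+0+0+0+0+1+1+0+0+1+1+1 mod 2 = 1
Syndrome = 1111
Column i of H is the binary representation of i, so the syndrome is the binary index of the flipped bit.
Read s = 1111 with s[0] as LSB: 1·2^0 + 1·2^1 + 1·2^2 + 1·2^3 = 15.
Error is at bit position 15.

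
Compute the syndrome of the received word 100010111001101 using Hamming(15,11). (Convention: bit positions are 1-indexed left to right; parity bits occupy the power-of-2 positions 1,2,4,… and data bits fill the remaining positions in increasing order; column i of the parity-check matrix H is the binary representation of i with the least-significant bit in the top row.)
Syndrome s = H · r^T (mod 2), r = 100010111001101:
  s[0] = (101010101010101)·(100010111001101) mod 2 = 1+0+0+0+1+0+1+0+1+0+0+0+1+0+1 mod 2 = 0
  s[1] = (011001100110011)·(100010111001101) mod 2 = 0+0+0+0+0+0+1+0+0+0+0+0+0+0+1 mod 2 = 0
  s[2] = (000111100001111)·(100010111001101) mod 2 = 0+0+0+0+1+0+1+0+0+0+0+1+1+0+1 mod 2 = 1
  s[3] = (000000011111111)·(100010111001101) mod 2 = 0+0+0+0+0+0+0+1+1+0+0+1+1+0+1 mod 2 = 1
Syndrome = 0011
Non-zero syndrome: error at position 12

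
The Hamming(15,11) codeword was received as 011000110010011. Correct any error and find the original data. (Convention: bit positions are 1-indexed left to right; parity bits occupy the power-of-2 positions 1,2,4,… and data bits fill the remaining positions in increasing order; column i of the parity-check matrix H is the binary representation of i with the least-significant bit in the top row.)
Syndrome s = H · r^T (mod 2), r = 011000110010011:
  s[0] = (101010101010101)·(011000110010011) mod 2 = 0+0+1+0+0+0+1+0+0+0+1+0+0+0+1 mod 2 = 0
  s[1] = (011001100110011)·(011000110010011) mod 2 = 0+1+1+0+0+0+1+0+0+0+1+0+0+1+1 mod 2 = 0
  s[2] = (000111100001111)·(011000110010011) mod 2 = 0+0+0+0+0+0+1+0+0+0+0+0+0+1+1 mod 2 = 1
  s[3] = (000000011111111)·(011000110010011) mod 2 = 0+0+0+0+0+0+0+1+0+0+1+0+0+1+1 mod 2 = 0
Syndrome = 0010
Column 4 of H equals this syndrome → error at bit 4 (1-indexed).
Flip bit 4: 011000110010011 → 011100110010011
Extract data bits at positions {3,5,6,7,9,10,11,12,13,14,15}: 10010010011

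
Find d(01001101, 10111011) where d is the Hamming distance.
XOR = 11110110, count of 1s = 6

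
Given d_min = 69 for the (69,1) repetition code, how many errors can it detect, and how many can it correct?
Detection only: up to d_min − 1 = 68 errors.
Correction: up to ⌊(d_min − 1)/2⌋ = ⌊68/2⌋ = 34 errors.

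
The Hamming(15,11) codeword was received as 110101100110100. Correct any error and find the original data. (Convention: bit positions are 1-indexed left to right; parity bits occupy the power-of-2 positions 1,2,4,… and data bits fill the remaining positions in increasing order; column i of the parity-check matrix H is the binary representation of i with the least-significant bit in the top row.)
Syndrome s = H · r^T (mod 2), r = 110101100110100:
  s[0] = (101010101010101)·(110101100110100) mod 2 = 1+0+0+0+0+0+1+0+0+0+1+0+1+0+0 mod 2 = 0
  s[1] = (011001100110011)·(110101100110100) mod 2 = 0+1+0+0+0+1+1+0+0+1+1+0+0+0+0 mod 2 = 1
  s[2] = (000111100001111)·(110101100110100) mod 2 = 0+0+0+1+0+1+1+0+0+0+0+0+1+0+0 mod 2 = 0
  s[3] = (000000011111111)·(110101100110100) mod 2 = 0+0+0+0+0+0+0+0+0+1+1+0+1+0+0 mod 2 = 1
Syndrome = 0101
Column 10 of H equals this syndrome → error at bit 10 (1-indexed).
Flip bit 10: 110101100110100 → 110101100010100
Extract data bits at positions {3,5,6,7,9,10,11,12,13,14,15}: 00110010100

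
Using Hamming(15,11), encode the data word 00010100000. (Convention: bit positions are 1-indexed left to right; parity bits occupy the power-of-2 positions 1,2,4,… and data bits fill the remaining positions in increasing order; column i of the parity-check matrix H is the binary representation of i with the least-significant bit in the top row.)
Codeword c = d · G (mod 2), d = 00010100000:
  c[0] = d·G[:,0] = (00010100000)·(11011010101) mod 2 = 0+0+0+1+0+0+0+0+0+0+0 mod 2 = 1
  c[1] = d·G[:,1] = (00010100000)·(10110110011) mod 2 = 0+0+0+1+0+1+0+0+0+0+0 mod 2 = 0
  c[2] = d·G[:,2] = (00010100000)·(10000000000) mod 2 = 0+0+0+0+0+0+0+0+0+0+0 mod 2 = 0
  c[3] = d·G[:,3] = (00010100000)·(01110001111) mod 2 = 0+0+0+1+0+0+0+0+0+0+0 mod 2 = 1
  c[4] = d·G[:,4] = (00010100000)·(01000000000) mod 2 = 0+0+0+0+0+0+0+0+0+0+0 mod 2 = 0
  c[5] = d·G[:,5] = (00010100000)·(00100000000) mod 2 = 0+0+0+0+0+0+0+0+0+0+0 mod 2 = 0
  c[6] = d·G[:,6] = (00010100000)·(00010000000) mod 2 = 0+0+0+1+0+0+0+0+0+0+0 mod 2 = 1
  c[7] = d·G[:,7] = (00010100000)·(00001111111) mod 2 = 0+0+0+0+0+1+0+0+0+0+0 mod 2 = 1
  c[8] = d·G[:,8] = (00010100000)·(00001000000) mod 2 = 0+0+0+0+0+0+0+0+0+0+0 mod 2 = 0
  c[9] = d·G[:,9] = (00010100000)·(00000100000) mod 2 = 0+0+0+0+0+1+0+0+0+0+0 mod 2 = 1
  c[10] = d·G[:,10] = (00010100000)·(00000010000) mod 2 = 0+0+0+0+0+0+0+0+0+0+0 mod 2 = 0
  c[11] = d·G[:,11] = (00010100000)·(00000001000) mod 2 = 0+0+0+0+0+0+0+0+0+0+0 mod 2 = 0
  c[12] = d·G[:,12] = (00010100000)·(00000000100) mod 2 = 0+0+0+0+0+0+0+0+0+0+0 mod 2 = 0
  c[13] = d·G[:,13] = (00010100000)·(00000000010) mod 2 = 0+0+0+0+0+0+0+0+0+0+0 mod 2 = 0
  c[14] = d·G[:,14] = (00010100000)·(00000000001) mod 2 = 0+0+0+0+0+0+0+0+0+0+0 mod 2 = 0
Codeword = 100100110100000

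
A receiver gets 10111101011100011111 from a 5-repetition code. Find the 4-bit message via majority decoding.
Split into 5-bit blocks and majority-vote each:
  block 1 = 10111: 4 ones, 1 zeros → 1
  block 2 = 10101: 3 ones, 2 zeros → 1
  block 3 = 11000: 2 ones, 3 zeros → 0
  block 4 = 11111: 5 ones, 0 zeros → 1
Decoded = 1101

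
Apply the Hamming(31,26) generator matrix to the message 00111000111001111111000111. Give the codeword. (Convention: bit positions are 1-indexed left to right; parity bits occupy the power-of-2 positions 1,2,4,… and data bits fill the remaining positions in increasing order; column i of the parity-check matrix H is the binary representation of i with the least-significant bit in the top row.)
Codeword c = d · G (mod 2), d = 00111000111001111111000111:
  c[0] = d·G[:,0] = (00111000111001111111000111)·(11011010101101010101010101) mod 2 = 0+0+0+1+1+0+0+0+1+0+1+0+0+1+0+1+0+1+0+1+0+0+0+1+0+1 mod 2 = 0
  c[1] = d·G[:,1] = (00111000111001111111000111)·(10110110011011001100110011) mod 2 = 0+0+1+1+0+0+0+0+0+1+1+0+0+1+0+0+1+1+0+0+0+0+0+0+1+1 mod 2 = 1
  c[2] = d·G[:,2] = (00111000111001111111000111)·(10000000000000000000000000) mod 2 = 0+0+0+0+0+0+0+0+0+0+0+0+0+0+0+0+0+0+0+0+0+0+0+0+0+0 mod 2 = 0
  c[3] = d·G[:,3] = (00111000111001111111000111)·(01110001111000111100001111) mod 2 = 0+0+1+1+0+0+0+0+1+1+1+0+0+0+1+1+1+1+0+0+0+0+0+1+1+1 mod 2 = 0
  c[4] = d·G[:,4] = (00111000111001111111000111)·(01000000000000000000000000) mod 2 = 0+0+0+0+0+0+0+0+0+0+0+0+0+0+0+0+0+0+0+0+0+0+0+0+0+0 mod 2 = 0
  c[5] = d·G[:,5] = (00111000111001111111000111)·(00100000000000000000000000) mod 2 = 0+0+1+0+0+0+0+0+0+0+0+0+0+0+0+0+0+0+0+0+0+0+0+0+0+0 mod 2 = 1
  c[6] = d·G[:,6] = (00111000111001111111000111)·(00010000000000000000000000) mod 2 = 0+0+0+1+0+0+0+0+0+0+0+0+0+0+0+0+0+0+0+0+0+0+0+0+0+0 mod 2 = 1
  c[7] = d·G[:,7] = (00111000111001111111000111)·(00001111111000000011111111) mod 2 = 0+0+0+0+1+0+0+0+1+1+1+0+0+0+0+0+0+0+1+1+0+0+0+1+1+1 mod 2 = 1
  c[8] = d·G[:,8] = (00111000111001111111000111)·(00001000000000000000000000) mod 2 = 0+0+0+0+1+0+0+0+0+0+0+0+0+0+0+0+0+0+0+0+0+0+0+0+0+0 mod 2 = 1
  c[9] = d·G[:,9] = (00111000111001111111000111)·(00000100000000000000000000) mod 2 = 0+0+0+0+0+0+0+0+0+0+0+0+0+0+0+0+0+0+0+0+0+0+0+0+0+0 mod 2 = 0
  c[10] = d·G[:,10] = (00111000111001111111000111)·(00000010000000000000000000) mod 2 = 0+0+0+0+0+0+0+0+0+0+0+0+0+0+0+0+0+0+0+0+0+0+0+0+0+0 mod 2 = 0
  c[11] = d·G[:,11] = (00111000111001111111000111)·(00000001000000000000000000) mod 2 = 0+0+0+0+0+0+0+0+0+0+0+0+0+0+0+0+0+0+0+0+0+0+0+0+0+0 mod 2 = 0
  c[12] = d·G[:,12] = (00111000111001111111000111)·(00000000100000000000000000) mod 2 = 0+0+0+0+0+0+0+0+1+0+0+0+0+0+0+0+0+0+0+0+0+0+0+0+0+0 mod 2 = 1
  c[13] = d·G[:,13] = (00111000111001111111000111)·(00000000010000000000000000) mod 2 = 0+0+0+0+0+0+0+0+0+1+0+0+0+0+0+0+0+0+0+0+0+0+0+0+0+0 mod 2 = 1
  c[14] = d·G[:,14] = (00111000111001111111000111)·(00000000001000000000000000) mod 2 = 0+0+0+0+0+0+0+0+0+0+1+0+0+0+0+0+0+0+0+0+0+0+0+0+0+0 mod 2 = 1
  c[15] = d·G[:,15] = (00111000111001111111000111)·(00000000000111111111111111) mod 2 = 0+0+0+0+0+0+0+0+0+0+0+0+0+1+1+1+1+1+1+1+0+0+0+1+1+1 mod 2 = 0
  c[16] = d·G[:,16] = (00111000111001111111000111)·(00000000000100000000000000) mod 2 = 0+0+0+0+0+0+0+0+0+0+0+0+0+0+0+0+0+0+0+0+0+0+0+0+0+0 mod 2 = 0
  c[17] = d·G[:,17] = (00111000111001111111000111)·(00000000000010000000000000) mod 2 = 0+0+0+0+0+0+0+0+0+0+0+0+0+0+0+0+0+0+0+0+0+0+0+0+0+0 mod 2 = 0
  c[18] = d·G[:,18] = (00111000111001111111000111)·(00000000000001000000000000) mod 2 = 0+0+0+0+0+0+0+0+0+0+0+0+0+1+0+0+0+0+0+0+0+0+0+0+0+0 mod 2 = 1
  c[19] = d·G[:,19] = (00111000111001111111000111)·(00000000000000100000000000) mod 2 = 0+0+0+0+0+0+0+0+0+0+0+0+0+0+1+0+0+0+0+0+0+0+0+0+0+0 mod 2 = 1
  c[20] = d·G[:,20] = (00111000111001111111000111)·(00000000000000010000000000) mod 2 = 0+0+0+0+0+0+0+0+0+0+0+0+0+0+0+1+0+0+0+0+0+0+0+0+0+0 mod 2 = 1
  c[21] = d·G[:,21] = (00111000111001111111000111)·(00000000000000001000000000) mod 2 = 0+0+0+0+0+0+0+0+0+0+0+0+0+0+0+0+1+0+0+0+0+0+0+0+0+0 mod 2 = 1
  c[22] = d·G[:,22] = (00111000111001111111000111)·(00000000000000000100000000) mod 2 = 0+0+0+0+0+0+0+0+0+0+0+0+0+0+0+0+0+1+0+0+0+0+0+0+0+0 mod 2 = 1
  c[23] = d·G[:,23] = (00111000111001111111000111)·(00000000000000000010000000) mod 2 = 0+0+0+0+0+0+0+0+0+0+0+0+0+0+0+0+0+0+1+0+0+0+0+0+0+0 mod 2 = 1
  c[24] = d·G[:,24] = (00111000111001111111000111)·(00000000000000000001000000) mod 2 = 0+0+0+0+0+0+0+0+0+0+0+0+0+0+0+0+0+0+0+1+0+0+0+0+0+0 mod 2 = 1
  c[25] = d·G[:,25] = (00111000111001111111000111)·(00000000000000000000100000) mod 2 = 0+0+0+0+0+0+0+0+0+0+0+0+0+0+0+0+0+0+0+0+0+0+0+0+0+0 mod 2 = 0
  c[26] = d·G[:,26] = (00111000111001111111000111)·(00000000000000000000010000) mod 2 = 0+0+0+0+0+0+0+0+0+0+0+0+0+0+0+0+0+0+0+0+0+0+0+0+0+0 mod 2 = 0
  c[27] = d·G[:,27] = (00111000111001111111000111)·(00000000000000000000001000) mod 2 = 0+0+0+0+0+0+0+0+0+0+0+0+0+0+0+0+0+0+0+0+0+0+0+0+0+0 mod 2 = 0
  c[28] = d·G[:,28] = (00111000111001111111000111)·(00000000000000000000000100) mod 2 = 0+0+0+0+0+0+0+0+0+0+0+0+0+0+0+0+0+0+0+0+0+0+0+1+0+0 mod 2 = 1
  c[29] = d·G[:,29] = (00111000111001111111000111)·(00000000000000000000000010) mod 2 = 0+0+0+0+0+0+0+0+0+0+0+0+0+0+0+0+0+0+0+0+0+0+0+0+1+0 mod 2 = 1
  c[30] = d·G[:,30] = (00111000111001111111000111)·(00000000000000000000000001) mod 2 = 0+0+0+0+0+0+0+0+0+0+0+0+0+0+0+0+0+0+0+0+0+0+0+0+0+1 mod 2 = 1
Codeword = 0100011110001110001111111000111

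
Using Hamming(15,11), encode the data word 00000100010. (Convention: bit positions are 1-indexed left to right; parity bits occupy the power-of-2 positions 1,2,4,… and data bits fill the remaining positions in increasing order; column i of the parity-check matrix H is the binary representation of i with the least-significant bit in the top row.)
Codeword c = d · G (mod 2), d = 00000100010:
  c[0] = d·G[:,0] = (00000100010)·(11011010101) mod 2 = 0+0+0+0+0+0+0+0+0+0+0 mod 2 = 0
  c[1] = d·G[:,1] = (00000100010)·(10110110011) mod 2 = 0+0+0+0+0+1+0+0+0+1+0 mod 2 = 0
  c[2] = d·G[:,2] = (00000100010)·(10000000000) mod 2 = 0+0+0+0+0+0+0+0+0+0+0 mod 2 = 0
  c[3] = d·G[:,3] = (00000100010)·(01110001111) mod 2 = 0+0+0+0+0+0+0+0+0+1+0 mod 2 = 1
  c[4] = d·G[:,4] = (00000100010)·(01000000000) mod 2 = 0+0+0+0+0+0+0+0+0+0+0 mod 2 = 0
  c[5] = d·G[:,5] = (00000100010)·(00100000000) mod 2 = 0+0+0+0+0+0+0+0+0+0+0 mod 2 = 0
  c[6] = d·G[:,6] = (00000100010)·(00010000000) mod 2 = 0+0+0+0+0+0+0+0+0+0+0 mod 2 = 0
  c[7] = d·G[:,7] = (00000100010)·(00001111111) mod 2 = 0+0+0+0+0+1+0+0+0+1+0 mod 2 = 0
  c[8] = d·G[:,8] = (00000100010)·(00001000000) mod 2 = 0+0+0+0+0+0+0+0+0+0+0 mod 2 = 0
  c[9] = d·G[:,9] = (00000100010)·(00000100000) mod 2 = 0+0+0+0+0+1+0+0+0+0+0 mod 2 = 1
  c[10] = d·G[:,10] = (00000100010)·(00000010000) mod 2 = 0+0+0+0+0+0+0+0+0+0+0 mod 2 = 0
  c[11] = d·G[:,11] = (00000100010)·(00000001000) mod 2 = 0+0+0+0+0+0+0+0+0+0+0 mod 2 = 0
  c[12] = d·G[:,12] = (00000100010)·(00000000100) mod 2 = 0+0+0+0+0+0+0+0+0+0+0 mod 2 = 0
  c[13] = d·G[:,13] = (00000100010)·(00000000010) mod 2 = 0+0+0+0+0+0+0+0+0+1+0 mod 2 = 1
  c[14] = d·G[:,14] = (00000100010)·(00000000001) mod 2 = 0+0+0+0+0+0+0+0+0+0+0 mod 2 = 0
Codeword = 000100000100010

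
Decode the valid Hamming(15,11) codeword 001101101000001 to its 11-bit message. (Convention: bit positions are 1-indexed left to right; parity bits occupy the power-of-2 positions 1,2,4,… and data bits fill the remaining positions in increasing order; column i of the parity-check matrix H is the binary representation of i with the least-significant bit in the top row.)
Parity bits occupy power-of-2 positions; data bits are at positions {3,5,6,7,9,10,11,12,13,14,15} (1-indexed).
Extract: c[3]=1 c[5]=0 c[6]=1 c[7]=1 c[9]=1 c[10]=0 c[11]=0 c[12]=0 c[13]=0 c[14]=0 c[15]=1
Data = 10111000001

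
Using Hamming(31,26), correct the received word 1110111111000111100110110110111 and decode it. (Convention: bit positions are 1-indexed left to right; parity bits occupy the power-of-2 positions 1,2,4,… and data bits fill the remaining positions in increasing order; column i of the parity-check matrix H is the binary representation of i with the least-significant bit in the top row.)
Syndrome s = H · r^T (mod 2), r = 1110111111000111100110110110111:
  s[0] = (1010101010101010101010101010101)·(1110111111000111100110110110111) mod 2 = 1+0+1+0+1+0+1+0+1+0+0+0+0+0+1+0+1+0+0+0+1+0+1+0+0+0+1+0+1+0+1 mod 2 = 0
  s[1] = (0110011001100110011001100110011)·(1110111111000111100110110110111) mod 2 = 0+1+1+0+0+1+1+0+0+1+0+0+0+1+1+0+0+0+0+0+0+0+1+0+0+1+1+0+0+1+1 mod 2 = 0
  s[2] = (0001111000011110000111100001111)·(1110111111000111100110110110111) mod 2 = 0+0+0+0+1+1+1+0+0+0+0+0+0+1+1+0+0+0+0+1+1+0+1+0+0+0+0+0+1+1+1 mod 2 = 1
  s[3] = (0000000111111110000000011111111)·(1110111111000111100110110110111) mod 2 = 0+0+0+0+0+0+0+1+1+1+0+0+0+1+1+0+0+0+0+0+0+0+0+1+0+1+1+0+1+1+1 mod 2 = 1
  s[4] = (0000000000000001111111111111111)·(1110111111000111100110110110111) mod 2 = 0+0+0+0+0+0+0+0+0+0+0+0+0+0+0+1+1+0+0+1+1+0+1+1+0+1+1+0+1+1+1 mod 2 = 1
Syndrome = 00111
Column 28 of H equals this syndrome → error at bit 28 (1-indexed).
Flip bit 28: 1110111111000111100110110110111 → 1110111111000111100110110111111
Extract data bits at positions {3,5,6,7,9,10,11,12,13,14,15,17,18,19,20,21,22,23,24,25,26,27,28,29,30,31}: 11111100011100110110111111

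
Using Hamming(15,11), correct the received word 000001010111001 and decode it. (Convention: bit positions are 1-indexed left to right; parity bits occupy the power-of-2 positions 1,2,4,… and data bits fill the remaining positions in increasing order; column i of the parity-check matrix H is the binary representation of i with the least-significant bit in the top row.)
Syndrome s = H · r^T (mod 2), r = 000001010111001:
  s[0] = (101010101010101)·(000001010111001) mod 2 = 0+0+0+0+0+0+0+0+0+0+1+0+0+0+1 mod 2 = 0
  s[1] = (011001100110011)·(000001010111001) mod 2 = 0+0+0+0+0+1+0+0+0+1+1+0+0+0+1 mod 2 = 0
  s[2] = (000111100001111)·(000001010111001) mod 2 = 0+0+0+0+0+1+0+0+0+0+0+1+0+0+1 mod 2 = 1
  s[3] = (000000011111111)·(000001010111001) mod 2 = 0+0+0+0+0+0+0+1+0+1+1+1+0+0+1 mod 2 = 1
Syndrome = 0011
Column 12 of H equals this syndrome → error at bit 12 (1-indexed).
Flip bit 12: 000001010111001 → 000001010110001
Extract data bits at positions {3,5,6,7,9,10,11,12,13,14,15}: 00100110001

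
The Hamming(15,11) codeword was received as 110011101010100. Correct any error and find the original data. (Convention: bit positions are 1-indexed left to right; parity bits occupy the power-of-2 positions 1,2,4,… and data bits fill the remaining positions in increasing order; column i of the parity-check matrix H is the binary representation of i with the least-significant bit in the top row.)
Syndrome s = H · r^T (mod 2), r = 110011101010100:
  s[0] = (101010101010101)·(110011101010100) mod 2 = 1+0+0+0+1+0+1+0+1+0+1+0+1+0+0 mod 2 = 0
  s[1] = (011001100110011)·(110011101010100) mod 2 = 0+1+0+0+0+1+1+0+0+0+1+0+0+0+0 mod 2 = 0
  s[2] = (000111100001111)·(110011101010100) mod 2 = 0+0+0+0+1+1+1+0+0+0+0+0+1+0+0 mod 2 = 0
  s[3] = (000000011111111)·(110011101010100) mod 2 = 0+0+0+0+0+0+0+0+1+0+1+0+1+0+0 mod 2 = 1
Syndrome = 0001
Column 8 of H equals this syndrome → error at bit 8 (1-indexed).
Flip bit 8: 110011101010100 → 110011111010100
Extract data bits at positions {3,5,6,7,9,10,11,12,13,14,15}: 01111010100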